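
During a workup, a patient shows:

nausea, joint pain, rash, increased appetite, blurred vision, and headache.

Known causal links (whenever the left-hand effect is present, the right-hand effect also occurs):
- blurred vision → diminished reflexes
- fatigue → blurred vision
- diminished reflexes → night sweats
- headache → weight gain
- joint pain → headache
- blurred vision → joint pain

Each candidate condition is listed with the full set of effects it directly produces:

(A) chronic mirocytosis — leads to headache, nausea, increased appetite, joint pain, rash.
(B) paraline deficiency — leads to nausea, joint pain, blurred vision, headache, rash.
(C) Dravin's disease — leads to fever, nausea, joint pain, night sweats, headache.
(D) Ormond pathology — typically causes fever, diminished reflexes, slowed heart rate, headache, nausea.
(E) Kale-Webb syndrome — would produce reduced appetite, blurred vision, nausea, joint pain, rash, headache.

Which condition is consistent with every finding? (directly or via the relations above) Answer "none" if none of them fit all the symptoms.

Testing each hypothesis:
(A) chronic mirocytosis — does not account for blurred vision
(B) paraline deficiency — does not account for increased appetite
(C) Dravin's disease — nausea yes; joint pain yes; rash NO; increased appetite NO; blurred vision NO; headache yes
(D) Ormond pathology — nausea yes; joint pain NO; rash NO; increased appetite NO; blurred vision NO; headache yes
(E) Kale-Webb syndrome — fails on increased appetite (predicts reduced appetite, not increased appetite)
Every candidate fails on at least one observation.

none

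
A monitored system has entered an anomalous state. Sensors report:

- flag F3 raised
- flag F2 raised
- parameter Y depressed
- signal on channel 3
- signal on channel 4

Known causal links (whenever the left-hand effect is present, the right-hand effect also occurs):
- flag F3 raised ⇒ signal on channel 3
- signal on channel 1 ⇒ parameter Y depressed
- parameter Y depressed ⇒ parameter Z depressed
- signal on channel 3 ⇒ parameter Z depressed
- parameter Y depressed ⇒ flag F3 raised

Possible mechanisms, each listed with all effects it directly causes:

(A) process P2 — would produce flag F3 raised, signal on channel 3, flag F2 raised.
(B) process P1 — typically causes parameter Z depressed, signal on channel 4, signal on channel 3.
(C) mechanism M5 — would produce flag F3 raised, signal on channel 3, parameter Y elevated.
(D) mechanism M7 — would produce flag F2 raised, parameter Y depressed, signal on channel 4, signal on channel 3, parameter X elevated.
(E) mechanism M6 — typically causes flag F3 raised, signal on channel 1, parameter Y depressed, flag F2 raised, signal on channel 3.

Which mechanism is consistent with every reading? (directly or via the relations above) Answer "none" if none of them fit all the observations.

D

Testing each hypothesis:
(A) process P2 — does not account for parameter Y depressed, signal on channel 4
(B) process P1 — does not account for flag F3 raised, flag F2 raised, parameter Y depressed
(C) mechanism M5 — flag F3 raised match; flag F2 raised miss; parameter Y depressed miss; signal on channel 3 match; signal on channel 4 miss
(D) mechanism M7 — flag F3 raised match (via parameter Y depressed → flag F3 raised); flag F2 raised match; parameter Y depressed match; signal on channel 3 match; signal on channel 4 match
(E) mechanism M6 — flag F3 raised match; flag F2 raised match; parameter Y depressed match; signal on channel 3 match; signal on channel 4 miss
(D) is the only candidate with no mismatches.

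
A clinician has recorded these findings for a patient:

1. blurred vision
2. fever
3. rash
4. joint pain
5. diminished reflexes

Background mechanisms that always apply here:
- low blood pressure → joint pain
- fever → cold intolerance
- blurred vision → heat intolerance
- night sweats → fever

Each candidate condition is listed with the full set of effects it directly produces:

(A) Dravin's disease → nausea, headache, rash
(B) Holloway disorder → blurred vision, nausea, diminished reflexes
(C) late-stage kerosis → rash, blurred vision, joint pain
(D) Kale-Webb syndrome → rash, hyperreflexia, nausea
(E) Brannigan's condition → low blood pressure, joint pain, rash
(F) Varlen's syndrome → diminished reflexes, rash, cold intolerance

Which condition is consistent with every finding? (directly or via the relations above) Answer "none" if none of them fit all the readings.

Testing each hypothesis:
(A) Dravin's disease — does not account for blurred vision, fever, joint pain, diminished reflexes
(B) Holloway disorder — does not account for fever, rash, joint pain
(C) late-stage kerosis — does not account for fever, diminished reflexes
(D) Kale-Webb syndrome — blurred vision -; fever -; rash +; joint pain -; diminished reflexes -
(E) Brannigan's condition — blurred vision -; fever -; rash +; joint pain +; diminished reflexes -
(F) Varlen's syndrome — blurred vision -; fever -; rash +; joint pain -; diminished reflexes +
Every candidate fails on at least one observation.

none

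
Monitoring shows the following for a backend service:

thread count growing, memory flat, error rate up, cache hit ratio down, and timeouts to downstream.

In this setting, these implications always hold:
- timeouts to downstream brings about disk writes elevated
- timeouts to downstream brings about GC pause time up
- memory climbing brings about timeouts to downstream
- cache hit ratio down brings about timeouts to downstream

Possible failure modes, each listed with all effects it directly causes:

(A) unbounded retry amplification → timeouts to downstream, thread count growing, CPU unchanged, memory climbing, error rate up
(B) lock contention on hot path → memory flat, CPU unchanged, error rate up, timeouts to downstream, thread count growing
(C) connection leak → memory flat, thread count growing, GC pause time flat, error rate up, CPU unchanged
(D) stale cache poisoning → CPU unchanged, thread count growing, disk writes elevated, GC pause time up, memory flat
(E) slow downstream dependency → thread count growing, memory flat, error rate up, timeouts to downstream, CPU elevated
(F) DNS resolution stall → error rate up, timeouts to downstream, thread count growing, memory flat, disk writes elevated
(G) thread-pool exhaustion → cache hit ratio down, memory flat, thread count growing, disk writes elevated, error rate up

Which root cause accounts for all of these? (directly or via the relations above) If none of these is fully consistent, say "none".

G

Testing each hypothesis:
(A) unbounded retry amplification — thread count growing match; memory flat miss; error rate up match; cache hit ratio down miss; timeouts to downstream match
(B) lock contention on hot path — does not account for cache hit ratio down
(C) connection leak — does not account for cache hit ratio down, timeouts to downstream
(D) stale cache poisoning — does not account for error rate up, cache hit ratio down, timeouts to downstream
(E) slow downstream dependency — thread count growing match; memory flat match; error rate up match; cache hit ratio down miss; timeouts to downstream match
(F) DNS resolution stall — does not account for cache hit ratio down
(G) thread-pool exhaustion — accounts for every observation (timeouts to downstream by cache hit ratio down → timeouts to downstream)
(G) alone accounts for all the evidence.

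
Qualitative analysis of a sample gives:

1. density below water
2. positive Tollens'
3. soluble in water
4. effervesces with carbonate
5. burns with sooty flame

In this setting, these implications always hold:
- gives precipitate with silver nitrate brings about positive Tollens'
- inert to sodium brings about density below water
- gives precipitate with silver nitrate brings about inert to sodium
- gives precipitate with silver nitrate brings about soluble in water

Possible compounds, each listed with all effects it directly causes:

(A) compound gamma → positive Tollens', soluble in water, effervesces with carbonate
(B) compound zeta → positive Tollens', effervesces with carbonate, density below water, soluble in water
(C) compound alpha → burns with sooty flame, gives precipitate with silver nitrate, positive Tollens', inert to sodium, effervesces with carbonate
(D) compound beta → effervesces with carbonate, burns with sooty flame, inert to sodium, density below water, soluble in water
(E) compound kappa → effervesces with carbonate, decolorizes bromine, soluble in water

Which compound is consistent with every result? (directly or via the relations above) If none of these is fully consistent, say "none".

Testing each hypothesis:
(A) compound gamma — does not account for density below water, burns with sooty flame
(B) compound zeta — does not account for burns with sooty flame
(C) compound alpha — accounts for every observation (density below water by inert to sodium → density below water)
(D) compound beta — density below water +; positive Tollens' -; soluble in water +; effervesces with carbonate +; burns with sooty flame +
(E) compound kappa — density below water -; positive Tollens' -; soluble in water +; effervesces with carbonate +; burns with sooty flame -
Only (C) is consistent with every observation.

C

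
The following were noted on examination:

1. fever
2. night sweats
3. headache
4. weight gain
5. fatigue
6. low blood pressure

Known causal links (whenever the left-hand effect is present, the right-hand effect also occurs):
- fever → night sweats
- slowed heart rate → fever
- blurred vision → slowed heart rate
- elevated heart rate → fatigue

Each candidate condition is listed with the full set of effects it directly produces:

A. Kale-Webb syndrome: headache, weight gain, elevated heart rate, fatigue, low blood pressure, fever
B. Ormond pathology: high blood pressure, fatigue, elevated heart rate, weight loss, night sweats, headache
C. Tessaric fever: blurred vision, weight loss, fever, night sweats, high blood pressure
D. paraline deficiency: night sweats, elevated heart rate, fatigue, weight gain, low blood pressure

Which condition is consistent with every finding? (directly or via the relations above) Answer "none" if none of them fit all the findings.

A

Per-candidate check:
(A) Kale-Webb syndrome — fever yes; night sweats yes (through fever → night sweats); headache yes; weight gain yes; fatigue yes; low blood pressure yes
(B) Ormond pathology — fever NO; night sweats yes; headache yes; weight gain NO; fatigue yes; low blood pressure NO
(C) Tessaric fever — fever yes; night sweats yes; headache NO; weight gain NO; fatigue NO; low blood pressure NO
(D) paraline deficiency — does not account for fever, headache
Only (A) is consistent with every observation.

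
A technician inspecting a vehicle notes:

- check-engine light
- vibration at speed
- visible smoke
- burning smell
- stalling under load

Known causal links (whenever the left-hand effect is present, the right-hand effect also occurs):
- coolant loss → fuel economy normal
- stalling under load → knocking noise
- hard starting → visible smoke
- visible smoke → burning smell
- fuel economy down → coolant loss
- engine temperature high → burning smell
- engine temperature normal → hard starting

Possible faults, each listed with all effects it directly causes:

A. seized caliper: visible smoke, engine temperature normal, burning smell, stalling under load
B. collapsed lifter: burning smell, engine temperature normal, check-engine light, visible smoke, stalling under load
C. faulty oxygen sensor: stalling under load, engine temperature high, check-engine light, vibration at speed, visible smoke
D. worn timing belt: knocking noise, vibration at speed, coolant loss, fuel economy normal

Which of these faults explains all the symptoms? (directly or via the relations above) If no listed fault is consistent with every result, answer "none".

Per-candidate check:
(A) seized caliper — check-engine light NO; vibration at speed NO; visible smoke yes; burning smell yes; stalling under load yes
(B) collapsed lifter — check-engine light yes; vibration at speed NO; visible smoke yes; burning smell yes; stalling under load yes
(C) faulty oxygen sensor — check-engine light yes; vibration at speed yes; visible smoke yes; burning smell yes (by engine temperature high → burning smell); stalling under load yes
(D) worn timing belt — check-engine light NO; vibration at speed yes; visible smoke NO; burning smell NO; stalling under load NO
Only (C) is consistent with every observation.

C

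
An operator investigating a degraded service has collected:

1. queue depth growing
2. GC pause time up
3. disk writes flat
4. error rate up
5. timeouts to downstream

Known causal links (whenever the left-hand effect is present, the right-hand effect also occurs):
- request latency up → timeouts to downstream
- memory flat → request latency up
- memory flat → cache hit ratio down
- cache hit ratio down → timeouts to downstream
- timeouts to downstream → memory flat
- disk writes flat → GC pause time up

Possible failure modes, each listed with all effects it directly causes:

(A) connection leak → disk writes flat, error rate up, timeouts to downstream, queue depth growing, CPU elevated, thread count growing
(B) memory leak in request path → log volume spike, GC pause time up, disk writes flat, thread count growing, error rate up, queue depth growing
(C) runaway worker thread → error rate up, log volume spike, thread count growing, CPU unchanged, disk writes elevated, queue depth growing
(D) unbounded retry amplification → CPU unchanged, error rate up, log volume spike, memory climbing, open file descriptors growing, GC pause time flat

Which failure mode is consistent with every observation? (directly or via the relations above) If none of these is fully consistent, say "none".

A

Testing each hypothesis:
(A) connection leak — queue depth growing +; GC pause time up + (by disk writes flat → GC pause time up); disk writes flat +; error rate up +; timeouts to downstream +
(B) memory leak in request path — queue depth growing +; GC pause time up +; disk writes flat +; error rate up +; timeouts to downstream -
(C) runaway worker thread — queue depth growing +; GC pause time up -; disk writes flat -; error rate up +; timeouts to downstream -
(D) unbounded retry amplification — fails on queue depth growing, GC pause time up, disk writes flat, timeouts to downstream (predicts GC pause time flat, not GC pause time up)
(A) alone accounts for all the evidence.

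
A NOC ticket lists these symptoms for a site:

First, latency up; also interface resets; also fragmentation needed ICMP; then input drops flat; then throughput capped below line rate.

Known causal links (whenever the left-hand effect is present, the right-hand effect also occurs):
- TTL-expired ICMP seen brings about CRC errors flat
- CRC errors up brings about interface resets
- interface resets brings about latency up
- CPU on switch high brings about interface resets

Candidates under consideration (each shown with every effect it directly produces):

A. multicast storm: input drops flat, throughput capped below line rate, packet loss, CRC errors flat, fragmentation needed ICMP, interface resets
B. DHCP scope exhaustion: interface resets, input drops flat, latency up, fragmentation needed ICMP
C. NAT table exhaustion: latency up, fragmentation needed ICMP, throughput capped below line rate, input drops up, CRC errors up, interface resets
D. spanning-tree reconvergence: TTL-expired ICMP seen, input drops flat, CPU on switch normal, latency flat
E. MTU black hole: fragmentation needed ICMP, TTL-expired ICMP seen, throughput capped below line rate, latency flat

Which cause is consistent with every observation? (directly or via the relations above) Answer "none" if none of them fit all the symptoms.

A

For each candidate, compare predicted effects to what was observed:
(A) multicast storm — accounts for every observation (latency up by interface resets → latency up)
(B) DHCP scope exhaustion — does not account for throughput capped below line rate
(C) NAT table exhaustion — fails on input drops flat (predicts input drops up, not input drops flat)
(D) spanning-tree reconvergence — fails on latency up, interface resets, fragmentation needed ICMP, throughput capped below line rate (predicts latency flat, not latency up)
(E) MTU black hole — latency up ✗; interface resets ✗; fragmentation needed ICMP ✓; input drops flat ✗; throughput capped below line rate ✓
(A) is the only candidate with no mismatches.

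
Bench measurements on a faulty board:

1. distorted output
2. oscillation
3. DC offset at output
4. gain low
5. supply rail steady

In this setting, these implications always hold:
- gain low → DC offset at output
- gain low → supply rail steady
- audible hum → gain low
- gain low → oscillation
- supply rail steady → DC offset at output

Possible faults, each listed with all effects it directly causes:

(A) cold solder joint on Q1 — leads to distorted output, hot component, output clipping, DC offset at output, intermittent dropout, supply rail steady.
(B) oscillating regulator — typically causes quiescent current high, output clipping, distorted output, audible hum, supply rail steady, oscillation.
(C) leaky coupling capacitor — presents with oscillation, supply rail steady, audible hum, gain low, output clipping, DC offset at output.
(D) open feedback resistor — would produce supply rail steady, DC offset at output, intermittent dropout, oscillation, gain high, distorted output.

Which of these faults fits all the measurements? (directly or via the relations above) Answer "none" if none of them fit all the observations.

Per-candidate check:
(A) cold solder joint on Q1 — distorted output ✓; oscillation ✗; DC offset at output ✓; gain low ✗; supply rail steady ✓
(B) oscillating regulator — accounts for every observation (DC offset at output through supply rail steady → DC offset at output)
(C) leaky coupling capacitor — does not account for distorted output
(D) open feedback resistor — distorted output ✓; oscillation ✓; DC offset at output ✓; gain low ✗; supply rail steady ✓
(B) is the only candidate with no mismatches.

B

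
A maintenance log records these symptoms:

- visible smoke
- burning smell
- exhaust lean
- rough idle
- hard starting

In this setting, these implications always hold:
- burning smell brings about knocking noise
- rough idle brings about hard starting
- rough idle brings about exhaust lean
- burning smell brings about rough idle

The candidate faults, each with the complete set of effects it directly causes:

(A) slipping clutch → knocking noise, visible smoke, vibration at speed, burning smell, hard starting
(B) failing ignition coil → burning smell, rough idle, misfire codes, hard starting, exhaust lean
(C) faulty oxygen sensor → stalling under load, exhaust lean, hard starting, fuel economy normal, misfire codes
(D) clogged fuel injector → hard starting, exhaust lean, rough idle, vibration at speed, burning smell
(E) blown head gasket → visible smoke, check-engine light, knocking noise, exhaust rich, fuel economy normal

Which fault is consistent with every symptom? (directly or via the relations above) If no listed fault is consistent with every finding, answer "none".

A

Per-candidate check:
(A) slipping clutch — accounts for every observation (exhaust lean through burning smell → rough idle → exhaust lean)
(B) failing ignition coil — visible smoke -; burning smell +; exhaust lean +; rough idle +; hard starting +
(C) faulty oxygen sensor — visible smoke -; burning smell -; exhaust lean +; rough idle -; hard starting +
(D) clogged fuel injector — does not account for visible smoke
(E) blown head gasket — visible smoke +; burning smell -; exhaust lean -; rough idle -; hard starting -
(A) alone accounts for all the evidence.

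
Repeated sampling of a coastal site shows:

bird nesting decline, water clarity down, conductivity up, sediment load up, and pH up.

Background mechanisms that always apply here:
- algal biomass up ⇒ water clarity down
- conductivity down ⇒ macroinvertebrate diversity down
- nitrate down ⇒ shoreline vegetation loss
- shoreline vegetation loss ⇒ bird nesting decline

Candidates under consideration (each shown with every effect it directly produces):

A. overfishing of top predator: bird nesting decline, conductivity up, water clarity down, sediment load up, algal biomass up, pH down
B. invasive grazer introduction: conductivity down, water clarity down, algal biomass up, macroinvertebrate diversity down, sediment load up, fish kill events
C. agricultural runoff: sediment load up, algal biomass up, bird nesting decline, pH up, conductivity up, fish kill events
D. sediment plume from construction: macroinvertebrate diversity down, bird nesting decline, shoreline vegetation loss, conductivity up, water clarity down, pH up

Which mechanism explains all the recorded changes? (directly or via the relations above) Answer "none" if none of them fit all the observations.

For each candidate, compare predicted effects to what was observed:
(A) overfishing of top predator — bird nesting decline +; water clarity down +; conductivity up +; sediment load up +; pH up -
(B) invasive grazer introduction — bird nesting decline -; water clarity down +; conductivity up -; sediment load up +; pH up -
(C) agricultural runoff — bird nesting decline +; water clarity down + (via algal biomass up → water clarity down); conductivity up +; sediment load up +; pH up +
(D) sediment plume from construction — does not account for sediment load up
(C) alone accounts for all the evidence.

C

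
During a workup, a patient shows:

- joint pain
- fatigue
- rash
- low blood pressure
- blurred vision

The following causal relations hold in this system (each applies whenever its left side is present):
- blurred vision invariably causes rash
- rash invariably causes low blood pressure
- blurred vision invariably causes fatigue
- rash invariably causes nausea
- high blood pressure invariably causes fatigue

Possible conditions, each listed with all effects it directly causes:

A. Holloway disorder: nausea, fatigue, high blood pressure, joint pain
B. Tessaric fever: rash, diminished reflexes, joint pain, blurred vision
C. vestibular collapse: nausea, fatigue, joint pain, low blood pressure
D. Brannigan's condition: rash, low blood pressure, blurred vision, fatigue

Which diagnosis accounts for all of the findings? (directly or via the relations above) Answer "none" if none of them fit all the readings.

B

Per-candidate check:
(A) Holloway disorder — joint pain +; fatigue +; rash -; low blood pressure -; blurred vision -
(B) Tessaric fever — joint pain +; fatigue + (via blurred vision → fatigue); rash +; low blood pressure + (via rash → low blood pressure); blurred vision +
(C) vestibular collapse — joint pain +; fatigue +; rash -; low blood pressure +; blurred vision -
(D) Brannigan's condition — does not account for joint pain
(B) alone accounts for all the evidence.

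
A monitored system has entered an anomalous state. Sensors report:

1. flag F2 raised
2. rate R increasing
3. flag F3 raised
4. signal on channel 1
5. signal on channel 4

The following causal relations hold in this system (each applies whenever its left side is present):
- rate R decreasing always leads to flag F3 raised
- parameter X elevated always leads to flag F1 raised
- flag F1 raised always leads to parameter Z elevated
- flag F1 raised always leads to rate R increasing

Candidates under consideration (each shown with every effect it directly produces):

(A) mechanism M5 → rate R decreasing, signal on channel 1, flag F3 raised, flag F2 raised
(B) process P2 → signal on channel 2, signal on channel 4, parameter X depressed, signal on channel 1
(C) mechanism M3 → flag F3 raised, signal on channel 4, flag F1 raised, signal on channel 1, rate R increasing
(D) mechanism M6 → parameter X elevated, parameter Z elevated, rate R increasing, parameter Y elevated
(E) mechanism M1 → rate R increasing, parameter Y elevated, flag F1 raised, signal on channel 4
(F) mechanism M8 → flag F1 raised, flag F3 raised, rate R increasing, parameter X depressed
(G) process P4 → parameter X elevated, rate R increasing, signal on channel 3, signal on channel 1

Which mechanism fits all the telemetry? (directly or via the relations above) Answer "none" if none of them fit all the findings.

Checking each candidate against the observations:
(A) mechanism M5 — fails on rate R increasing, signal on channel 4 (predicts rate R decreasing, not rate R increasing)
(B) process P2 — does not account for flag F2 raised, rate R increasing, flag F3 raised
(C) mechanism M3 — flag F2 raised ✗; rate R increasing ✓; flag F3 raised ✓; signal on channel 1 ✓; signal on channel 4 ✓
(D) mechanism M6 — does not account for flag F2 raised, flag F3 raised, signal on channel 1, signal on channel 4
(E) mechanism M1 — flag F2 raised ✗; rate R increasing ✓; flag F3 raised ✗; signal on channel 1 ✗; signal on channel 4 ✓
(F) mechanism M8 — does not account for flag F2 raised, signal on channel 1, signal on channel 4
(G) process P4 — flag F2 raised ✗; rate R increasing ✓; flag F3 raised ✗; signal on channel 1 ✓; signal on channel 4 ✗
None of the listed candidates fits everything.

none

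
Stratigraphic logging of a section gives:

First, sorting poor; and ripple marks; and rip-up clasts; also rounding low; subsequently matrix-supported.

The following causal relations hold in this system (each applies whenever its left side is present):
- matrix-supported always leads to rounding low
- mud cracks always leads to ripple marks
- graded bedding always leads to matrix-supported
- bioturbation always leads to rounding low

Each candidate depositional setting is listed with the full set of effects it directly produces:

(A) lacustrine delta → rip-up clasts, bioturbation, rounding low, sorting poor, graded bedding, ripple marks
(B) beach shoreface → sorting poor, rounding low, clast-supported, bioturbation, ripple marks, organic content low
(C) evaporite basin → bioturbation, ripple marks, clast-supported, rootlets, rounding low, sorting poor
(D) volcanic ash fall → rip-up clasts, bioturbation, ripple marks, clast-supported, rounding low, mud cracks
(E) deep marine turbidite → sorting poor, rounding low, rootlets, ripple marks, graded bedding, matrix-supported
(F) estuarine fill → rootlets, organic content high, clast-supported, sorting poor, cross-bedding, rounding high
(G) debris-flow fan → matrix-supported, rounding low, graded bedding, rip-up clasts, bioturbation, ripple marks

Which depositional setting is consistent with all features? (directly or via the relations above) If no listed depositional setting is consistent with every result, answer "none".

For each candidate, compare predicted effects to what was observed:
(A) lacustrine delta — accounts for every observation (matrix-supported by graded bedding → matrix-supported)
(B) beach shoreface — fails on rip-up clasts, matrix-supported (predicts clast-supported, not matrix-supported)
(C) evaporite basin — fails on rip-up clasts, matrix-supported (predicts clast-supported, not matrix-supported)
(D) volcanic ash fall — sorting poor NO; ripple marks yes; rip-up clasts yes; rounding low yes; matrix-supported NO
(E) deep marine turbidite — sorting poor yes; ripple marks yes; rip-up clasts NO; rounding low yes; matrix-supported yes
(F) estuarine fill — sorting poor yes; ripple marks NO; rip-up clasts NO; rounding low NO; matrix-supported NO
(G) debris-flow fan — does not account for sorting poor
Only (A) is consistent with every observation.

A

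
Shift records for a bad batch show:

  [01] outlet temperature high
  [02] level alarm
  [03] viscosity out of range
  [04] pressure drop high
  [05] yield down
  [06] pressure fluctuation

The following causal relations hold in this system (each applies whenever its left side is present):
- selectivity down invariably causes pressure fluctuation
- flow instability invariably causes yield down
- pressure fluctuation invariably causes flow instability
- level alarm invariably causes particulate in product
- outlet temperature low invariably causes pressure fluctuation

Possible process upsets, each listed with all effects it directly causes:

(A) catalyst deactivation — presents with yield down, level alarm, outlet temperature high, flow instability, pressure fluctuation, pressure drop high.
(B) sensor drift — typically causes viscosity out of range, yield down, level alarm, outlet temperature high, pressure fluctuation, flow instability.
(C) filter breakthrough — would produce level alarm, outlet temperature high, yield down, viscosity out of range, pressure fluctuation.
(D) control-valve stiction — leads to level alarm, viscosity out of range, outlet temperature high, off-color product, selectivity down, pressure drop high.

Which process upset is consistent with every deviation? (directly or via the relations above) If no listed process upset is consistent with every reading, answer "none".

For each candidate, compare predicted effects to what was observed:
(A) catalyst deactivation — outlet temperature high match; level alarm match; viscosity out of range miss; pressure drop high match; yield down match; pressure fluctuation match
(B) sensor drift — outlet temperature high match; level alarm match; viscosity out of range match; pressure drop high miss; yield down match; pressure fluctuation match
(C) filter breakthrough — outlet temperature high match; level alarm match; viscosity out of range match; pressure drop high miss; yield down match; pressure fluctuation match
(D) control-valve stiction — accounts for every observation (yield down via selectivity down → pressure fluctuation → flow instability → yield down)
(D) alone accounts for all the evidence.

D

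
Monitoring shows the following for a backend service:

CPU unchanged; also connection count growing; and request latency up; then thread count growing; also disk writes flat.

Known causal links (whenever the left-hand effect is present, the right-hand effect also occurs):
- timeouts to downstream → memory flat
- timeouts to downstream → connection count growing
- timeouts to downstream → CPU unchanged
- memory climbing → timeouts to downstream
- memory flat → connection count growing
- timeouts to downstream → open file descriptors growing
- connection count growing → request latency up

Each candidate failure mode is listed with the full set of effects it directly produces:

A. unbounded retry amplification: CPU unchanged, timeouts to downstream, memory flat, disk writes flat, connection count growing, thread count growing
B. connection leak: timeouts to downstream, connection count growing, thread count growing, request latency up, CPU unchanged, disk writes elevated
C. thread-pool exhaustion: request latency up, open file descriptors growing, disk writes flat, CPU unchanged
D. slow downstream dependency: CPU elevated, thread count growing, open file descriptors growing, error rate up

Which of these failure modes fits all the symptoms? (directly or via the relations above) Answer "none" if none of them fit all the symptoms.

Testing each hypothesis:
(A) unbounded retry amplification — accounts for every observation (request latency up through connection count growing → request latency up)
(B) connection leak — CPU unchanged match; connection count growing match; request latency up match; thread count growing match; disk writes flat miss
(C) thread-pool exhaustion — CPU unchanged match; connection count growing miss; request latency up match; thread count growing miss; disk writes flat match
(D) slow downstream dependency — fails on CPU unchanged, connection count growing, request latency up, disk writes flat (predicts CPU elevated, not CPU unchanged)
Only (A) is consistent with every observation.

A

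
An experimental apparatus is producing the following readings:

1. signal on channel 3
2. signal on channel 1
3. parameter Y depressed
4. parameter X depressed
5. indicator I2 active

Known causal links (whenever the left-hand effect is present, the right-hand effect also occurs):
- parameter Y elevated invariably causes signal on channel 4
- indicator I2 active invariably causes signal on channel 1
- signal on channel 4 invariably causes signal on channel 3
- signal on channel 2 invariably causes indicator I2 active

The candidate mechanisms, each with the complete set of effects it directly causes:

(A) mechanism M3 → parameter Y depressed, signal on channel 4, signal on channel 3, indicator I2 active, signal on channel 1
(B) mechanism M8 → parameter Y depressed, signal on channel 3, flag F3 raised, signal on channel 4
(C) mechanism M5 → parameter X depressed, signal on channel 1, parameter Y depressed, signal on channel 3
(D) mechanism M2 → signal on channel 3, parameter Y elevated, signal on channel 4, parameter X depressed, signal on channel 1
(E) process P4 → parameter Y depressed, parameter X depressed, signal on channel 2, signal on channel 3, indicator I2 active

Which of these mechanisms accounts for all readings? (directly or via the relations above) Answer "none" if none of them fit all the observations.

E

Checking each candidate against the observations:
(A) mechanism M3 — does not account for parameter X depressed
(B) mechanism M8 — signal on channel 3 ✓; signal on channel 1 ✗; parameter Y depressed ✓; parameter X depressed ✗; indicator I2 active ✗
(C) mechanism M5 — does not account for indicator I2 active
(D) mechanism M2 — fails on parameter Y depressed, indicator I2 active (predicts parameter Y elevated, not parameter Y depressed)
(E) process P4 — signal on channel 3 ✓; signal on channel 1 ✓ (via indicator I2 active → signal on channel 1); parameter Y depressed ✓; parameter X depressed ✓; indicator I2 active ✓
(E) alone accounts for all the evidence.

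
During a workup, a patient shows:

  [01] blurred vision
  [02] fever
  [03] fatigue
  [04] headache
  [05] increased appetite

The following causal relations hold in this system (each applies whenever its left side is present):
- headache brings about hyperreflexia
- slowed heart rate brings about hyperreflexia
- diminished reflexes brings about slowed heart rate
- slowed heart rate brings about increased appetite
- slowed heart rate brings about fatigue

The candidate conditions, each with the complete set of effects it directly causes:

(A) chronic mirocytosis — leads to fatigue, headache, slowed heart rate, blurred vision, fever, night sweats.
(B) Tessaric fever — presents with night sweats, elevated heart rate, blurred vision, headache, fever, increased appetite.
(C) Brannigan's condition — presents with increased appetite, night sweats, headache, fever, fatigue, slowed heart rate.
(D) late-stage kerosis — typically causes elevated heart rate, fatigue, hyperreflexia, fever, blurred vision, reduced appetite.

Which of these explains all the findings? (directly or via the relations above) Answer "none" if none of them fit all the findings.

For each candidate, compare predicted effects to what was observed:
(A) chronic mirocytosis — accounts for every observation (increased appetite by slowed heart rate → increased appetite)
(B) Tessaric fever — blurred vision yes; fever yes; fatigue NO; headache yes; increased appetite yes
(C) Brannigan's condition — does not account for blurred vision
(D) late-stage kerosis — blurred vision yes; fever yes; fatigue yes; headache NO; increased appetite NO
(A) is the only candidate with no mismatches.

A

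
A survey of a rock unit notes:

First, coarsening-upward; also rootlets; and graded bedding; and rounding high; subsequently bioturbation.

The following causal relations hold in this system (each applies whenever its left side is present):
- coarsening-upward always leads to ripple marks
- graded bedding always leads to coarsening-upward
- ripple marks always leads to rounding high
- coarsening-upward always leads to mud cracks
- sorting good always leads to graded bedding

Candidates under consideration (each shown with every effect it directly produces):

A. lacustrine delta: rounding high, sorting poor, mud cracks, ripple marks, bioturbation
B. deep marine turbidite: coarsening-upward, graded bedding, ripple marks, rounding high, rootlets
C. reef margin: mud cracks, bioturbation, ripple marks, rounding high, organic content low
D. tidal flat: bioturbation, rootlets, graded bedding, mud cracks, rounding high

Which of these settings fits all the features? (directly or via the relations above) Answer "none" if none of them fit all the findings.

Testing each hypothesis:
(A) lacustrine delta — coarsening-upward -; rootlets -; graded bedding -; rounding high +; bioturbation +
(B) deep marine turbidite — coarsening-upward +; rootlets +; graded bedding +; rounding high +; bioturbation -
(C) reef margin — coarsening-upward -; rootlets -; graded bedding -; rounding high +; bioturbation +
(D) tidal flat — coarsening-upward + (through graded bedding → coarsening-upward); rootlets +; graded bedding +; rounding high +; bioturbation +
Only (D) is consistent with every observation.

D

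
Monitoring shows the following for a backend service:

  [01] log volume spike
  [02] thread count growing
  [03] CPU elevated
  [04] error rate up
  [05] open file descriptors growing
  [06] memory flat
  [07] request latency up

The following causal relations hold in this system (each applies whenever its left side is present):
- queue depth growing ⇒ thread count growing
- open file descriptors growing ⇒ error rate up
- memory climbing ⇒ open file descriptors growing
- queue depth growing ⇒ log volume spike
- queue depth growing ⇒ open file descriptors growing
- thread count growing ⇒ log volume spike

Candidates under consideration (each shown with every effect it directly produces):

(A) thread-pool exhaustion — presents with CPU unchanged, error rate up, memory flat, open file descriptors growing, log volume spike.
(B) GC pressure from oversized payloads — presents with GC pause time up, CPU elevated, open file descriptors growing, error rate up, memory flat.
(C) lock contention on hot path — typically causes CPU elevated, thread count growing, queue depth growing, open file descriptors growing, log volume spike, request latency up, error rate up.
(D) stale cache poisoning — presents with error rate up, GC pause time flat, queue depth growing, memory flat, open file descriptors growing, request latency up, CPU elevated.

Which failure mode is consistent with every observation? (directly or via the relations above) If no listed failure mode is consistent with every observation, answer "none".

D

For each candidate, compare predicted effects to what was observed:
(A) thread-pool exhaustion — fails on thread count growing, CPU elevated, request latency up (predicts CPU unchanged, not CPU elevated)
(B) GC pressure from oversized payloads — does not account for log volume spike, thread count growing, request latency up
(C) lock contention on hot path — does not account for memory flat
(D) stale cache poisoning — accounts for every observation (log volume spike via queue depth growing → log volume spike)
Only (D) is consistent with every observation.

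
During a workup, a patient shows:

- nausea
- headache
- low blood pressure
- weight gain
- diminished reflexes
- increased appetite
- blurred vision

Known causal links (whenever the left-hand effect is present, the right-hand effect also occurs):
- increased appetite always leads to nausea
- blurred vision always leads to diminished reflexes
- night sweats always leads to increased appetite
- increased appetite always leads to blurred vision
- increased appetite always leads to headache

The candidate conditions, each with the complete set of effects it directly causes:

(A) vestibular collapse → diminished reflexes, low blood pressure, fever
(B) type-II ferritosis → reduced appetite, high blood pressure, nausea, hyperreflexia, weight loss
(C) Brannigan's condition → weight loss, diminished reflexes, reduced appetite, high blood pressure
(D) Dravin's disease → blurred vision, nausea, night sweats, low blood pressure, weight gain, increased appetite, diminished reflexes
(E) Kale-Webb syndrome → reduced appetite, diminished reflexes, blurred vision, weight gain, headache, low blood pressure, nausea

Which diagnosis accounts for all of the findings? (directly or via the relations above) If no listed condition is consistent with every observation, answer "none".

D

For each candidate, compare predicted effects to what was observed:
(A) vestibular collapse — nausea NO; headache NO; low blood pressure yes; weight gain NO; diminished reflexes yes; increased appetite NO; blurred vision NO
(B) type-II ferritosis — nausea yes; headache NO; low blood pressure NO; weight gain NO; diminished reflexes NO; increased appetite NO; blurred vision NO
(C) Brannigan's condition — nausea NO; headache NO; low blood pressure NO; weight gain NO; diminished reflexes yes; increased appetite NO; blurred vision NO
(D) Dravin's disease — accounts for every observation (headache by increased appetite → headache)
(E) Kale-Webb syndrome — fails on increased appetite (predicts reduced appetite, not increased appetite)
Only (D) is consistent with every observation.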